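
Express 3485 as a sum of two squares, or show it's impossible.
2² + 59² (a=2, b=59)

Factorization: 3485 = 5 × 17 × 41
By Fermat: n is sum of two squares iff every prime p ≡ 3 (mod 4) appears to even power.
All primes ≡ 3 (mod 4) appear to even power.
Search a = 0, 1, 2, … for 3485 - a² a perfect square: first hit at a = 2: 3485 - 4 = 3481 = 59².
3485 = 2² + 59² = 4 + 3481 ✓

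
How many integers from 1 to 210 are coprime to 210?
48

210 = 2 × 3 × 5 × 7
φ(n) = n × ∏(1 - 1/p) for each prime p dividing n
φ(210) = 210 × (1 - 1/2) × (1 - 1/3) × (1 - 1/5) × (1 - 1/7) = 48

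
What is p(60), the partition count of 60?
966467

p(n) counts ways to write n as a sum of positive integers (order ignored).
Euler's pentagonal recurrence: p(k) = p(k-1) + p(k-2) - p(k-5) - p(k-7) + p(k-12) + p(k-15) - ... (offsets j(3j∓1)/2, signs ++--, p(0)=1, p(<0)=0).
DP table for k = 0..59: p(0)=1, p(1)=1, p(2)=2, p(3)=3, p(4)=5, p(5)=7, p(6)=11, p(7)=15, p(8)=22, p(9)=30, p(10)=42, p(11)=56, p(12)=77, p(13)=101, p(14)=135, p(15)=176, p(16)=231, p(17)=297, p(18)=385, p(19)=490, p(20)=627, p(21)=792, p(22)=1002, p(23)=1255, p(24)=1575, p(25)=1958, p(26)=2436, p(27)=3010, p(28)=3718, p(29)=4565, p(30)=5604, p(31)=6842, p(32)=8349, p(33)=10143, p(34)=12310, p(35)=14883, p(36)=17977, p(37)=21637, p(38)=26015, p(39)=31185, p(40)=37338, p(41)=44583, p(42)=53174, p(43)=63261, p(44)=75175, p(45)=89134, p(46)=105558, p(47)=124754, p(48)=147273, p(49)=173525, p(50)=204226, p(51)=239943, p(52)=281589, p(53)=329931, p(54)=386155, p(55)=451276, p(56)=526823, p(57)=614154, p(58)=715220, p(59)=831820.
Final step: p(60) = p(59) + p(58) - p(55) - p(53) + p(48) + p(45) - p(38) - p(34) + p(25) + p(20) - p(9) - p(3)
= 831820 + 715220 - 451276 - 329931 + 147273 + 89134 - 26015 - 12310 + 1958 + 627 - 30 - 3
= 966467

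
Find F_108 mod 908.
88

Matrix identity: Q^n = [[F_(n+1), F_n], [F_n, F_(n-1)]] with Q = [[1,1],[1,0]].
n = 108 = 1101100₂. Square-and-multiply, entries mod 908:
Q^1 = [[1,1],[1,0]]
Q^3 = (Q^1)²·Q = [[3,2],[2,1]]
Q^6 = (Q^3)² = [[13,8],[8,5]]
Q^13 = (Q^6)²·Q = [[377,233],[233,144]]
Q^27 = (Q^13)²·Q = [[11,290],[290,629]]
Q^54 = (Q^27)² = [[685,368],[368,317]]
Q^108 = (Q^54)² = [[829,88],[88,741]]
F_108 mod 908 = Q^108[0][1] = 88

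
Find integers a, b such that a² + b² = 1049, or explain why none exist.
5² + 32² (a=5, b=32)

Factorization: 1049 = 1049
By Fermat: n is sum of two squares iff every prime p ≡ 3 (mod 4) appears to even power.
All primes ≡ 3 (mod 4) appear to even power.
Search a = 0, 1, 2, … for 1049 - a² a perfect square: first hit at a = 5: 1049 - 25 = 1024 = 32².
1049 = 5² + 32² = 25 + 1024 ✓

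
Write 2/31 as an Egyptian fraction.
1/16 + 1/496

Greedy algorithm:
2/31: ceiling(31/2) = 16, use 1/16
1/496: ceiling(496/1) = 496, use 1/496
Result: 2/31 = 1/16 + 1/496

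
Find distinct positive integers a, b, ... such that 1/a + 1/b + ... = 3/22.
1/8 + 1/88

Greedy algorithm:
3/22: ceiling(22/3) = 8, use 1/8
1/88: ceiling(88/1) = 88, use 1/88
Result: 3/22 = 1/8 + 1/88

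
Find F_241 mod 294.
127

Matrix identity: Q^n = [[F_(n+1), F_n], [F_n, F_(n-1)]] with Q = [[1,1],[1,0]].
n = 241 = 11110001₂. Square-and-multiply, entries mod 294:
Q^1 = [[1,1],[1,0]]
Q^3 = (Q^1)²·Q = [[3,2],[2,1]]
Q^7 = (Q^3)²·Q = [[21,13],[13,8]]
Q^15 = (Q^7)²·Q = [[105,22],[22,83]]
Q^30 = (Q^15)² = [[43,20],[20,23]]
Q^60 = (Q^30)² = [[191,144],[144,47]]
Q^120 = (Q^60)² = [[181,168],[168,13]]
Q^241 = (Q^120)²·Q = [[85,127],[127,252]]
F_241 mod 294 = Q^241[0][1] = 127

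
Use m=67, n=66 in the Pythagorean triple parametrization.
(133, 8844, 8845)

Euclid's formula: a = m² - n², b = 2mn, c = m² + n²
m = 67, n = 66
a = 67² - 66² = 4489 - 4356 = 133
b = 2 × 67 × 66 = 8844
c = 67² + 66² = 4489 + 4356 = 8845
Verification: 133² + 8844² = 17689 + 78216336 = 78234025 = 8845² ✓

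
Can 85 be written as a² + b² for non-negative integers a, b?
2² + 9² (a=2, b=9)

Factorization: 85 = 5 × 17
By Fermat: n is sum of two squares iff every prime p ≡ 3 (mod 4) appears to even power.
All primes ≡ 3 (mod 4) appear to even power.
Search a = 0, 1, 2, … for 85 - a² a perfect square: first hit at a = 2: 85 - 4 = 81 = 9².
85 = 2² + 9² = 4 + 81 ✓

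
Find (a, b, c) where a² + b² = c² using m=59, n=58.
(117, 6844, 6845)

Euclid's formula: a = m² - n², b = 2mn, c = m² + n²
m = 59, n = 58
a = 59² - 58² = 3481 - 3364 = 117
b = 2 × 59 × 58 = 6844
c = 59² + 58² = 3481 + 3364 = 6845
Verification: 117² + 6844² = 13689 + 46840336 = 46854025 = 6845² ✓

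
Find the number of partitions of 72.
5392783

p(n) counts ways to write n as a sum of positive integers (order ignored).
Euler's pentagonal recurrence: p(k) = p(k-1) + p(k-2) - p(k-5) - p(k-7) + p(k-12) + p(k-15) - ... (offsets j(3j∓1)/2, signs ++--, p(0)=1, p(<0)=0).
DP table for k = 0..71: p(0)=1, p(1)=1, p(2)=2, p(3)=3, p(4)=5, p(5)=7, p(6)=11, p(7)=15, p(8)=22, p(9)=30, p(10)=42, p(11)=56, p(12)=77, p(13)=101, p(14)=135, p(15)=176, p(16)=231, p(17)=297, p(18)=385, p(19)=490, p(20)=627, p(21)=792, p(22)=1002, p(23)=1255, p(24)=1575, p(25)=1958, p(26)=2436, p(27)=3010, p(28)=3718, p(29)=4565, p(30)=5604, p(31)=6842, p(32)=8349, p(33)=10143, p(34)=12310, p(35)=14883, p(36)=17977, p(37)=21637, p(38)=26015, p(39)=31185, p(40)=37338, p(41)=44583, p(42)=53174, p(43)=63261, p(44)=75175, p(45)=89134, p(46)=105558, p(47)=124754, p(48)=147273, p(49)=173525, p(50)=204226, p(51)=239943, p(52)=281589, p(53)=329931, p(54)=386155, p(55)=451276, p(56)=526823, p(57)=614154, p(58)=715220, p(59)=831820, p(60)=966467, p(61)=1121505, p(62)=1300156, p(63)=1505499, p(64)=1741630, p(65)=2012558, p(66)=2323520, p(67)=2679689, p(68)=3087735, p(69)=3554345, p(70)=4087968, p(71)=4697205.
Final step: p(72) = p(71) + p(70) - p(67) - p(65) + p(60) + p(57) - p(50) - p(46) + p(37) + p(32) - p(21) - p(15) + p(2)
= 4697205 + 4087968 - 2679689 - 2012558 + 966467 + 614154 - 204226 - 105558 + 21637 + 8349 - 792 - 176 + 2
= 5392783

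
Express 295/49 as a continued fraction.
[6; 49]

Euclidean algorithm steps:
295 = 6 × 49 + 1
49 = 49 × 1 + 0
Continued fraction: [6; 49]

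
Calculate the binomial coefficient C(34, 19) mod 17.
0

Using Lucas' theorem:
Write n=34 and k=19 in base 17:
n in base 17: [2, 0]
k in base 17: [1, 2]
C(34,19) mod 17 = ∏ C(n_i, k_i) mod 17
Digit binomials (mod 17): C(2,1) = 2; C(0,2) = 0 (k_i > n_i)
Product: 2 × 0 = 0 ≡ 0 (mod 17)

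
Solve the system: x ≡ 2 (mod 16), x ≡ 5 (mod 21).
194

Using Chinese Remainder Theorem:
M = 16 × 21 = 336
M1 = 21, M2 = 16
y1 = 21^(-1) mod 16 = 13
y2 = 16^(-1) mod 21 = 4
x = (2×21×13 + 5×16×4) mod 336 = 194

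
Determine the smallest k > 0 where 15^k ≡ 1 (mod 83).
82

83 is prime, so ord(15) divides φ(83) = 82.
Divisors of 82: 1, 2, 41, 82.
Repeated squaring: 15^1 ≡ 15, 15^2 ≡ 59, 15^4 ≡ 78, 15^8 ≡ 25, 15^16 ≡ 44, 15^32 ≡ 27, 15^64 ≡ 65 (mod 83).
Test 15^d mod 83 for each divisor d in increasing order:
15^1 ≡ 15
15^2 ≡ 59
15^41 = 15^32·15^8·15^1 ≡ 82
15^82 = 15^64·15^16·15^2 ≡ 1  ← first divisor giving 1
The order is 82.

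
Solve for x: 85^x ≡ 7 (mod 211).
199

Baby-step giant-step with step n = ⌈√211⌉ = 15.
Baby steps 85^j mod 211 (j:value) for j=0..14: 0:1, 1:85, 2:51, 3:115, 4:69, 5:168, 6:143, 7:128, 8:119, 9:198, 10:161, 11:181, 12:193, 13:158, 14:137.
Giant-step multiplier: 85^(-15) ≡ 85^(210-15) = 85^195 ≡ 153 (mod 211).
Giant steps γ_i = 7·153^i mod 211: γ_0=7, γ_1=16, γ_2=127, γ_3=19, γ_4=164, γ_5=194, γ_6=142, γ_7=204, γ_8=195, γ_9=84, γ_10=192, γ_11=47, γ_12=17, γ_13=69 (in table at j=4).
x = i·n + j = 13·15 + 4 = 199.
Check: 85^199 ≡ 7 (mod 211).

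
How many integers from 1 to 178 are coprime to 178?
88

178 = 2 × 89
φ(n) = n × ∏(1 - 1/p) for each prime p dividing n
φ(178) = 178 × (1 - 1/2) × (1 - 1/89) = 88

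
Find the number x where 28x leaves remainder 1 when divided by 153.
82

gcd(28, 153) = 1, so the inverse exists.
Extended Euclidean algorithm on (153, 28):
153 = 5 × 28 + 13  ⟹  13 = (1)·153 + (-5)·28
28 = 2 × 13 + 2  ⟹  2 = (-2)·153 + (11)·28
13 = 6 × 2 + 1  ⟹  1 = (13)·153 + (-71)·28
So (-71)·28 ≡ 1 (mod 153), i.e. 28^(-1) ≡ -71 ≡ 82 (mod 153).
Check: 28 × 82 = 2296 ≡ 1 (mod 153)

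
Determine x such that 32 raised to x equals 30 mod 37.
10

Baby-step giant-step with step n = ⌈√37⌉ = 7.
Baby steps 32^j mod 37 (j:value) for j=0..6: 0:1, 1:32, 2:25, 3:23, 4:33, 5:20, 6:11.
Giant-step multiplier: 32^(-7) ≡ 32^(36-7) = 32^29 ≡ 2 (mod 37).
Giant steps γ_i = 30·2^i mod 37: γ_0=30, γ_1=23 (in table at j=3).
x = i·n + j = 1·7 + 3 = 10.
Check: 32^10 ≡ 30 (mod 37).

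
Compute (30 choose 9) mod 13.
0

Using Lucas' theorem:
Write n=30 and k=9 in base 13:
n in base 13: [2, 4]
k in base 13: [0, 9]
C(30,9) mod 13 = ∏ C(n_i, k_i) mod 13
Digit binomials (mod 13): C(2,0) = 1; C(4,9) = 0 (k_i > n_i)
Product: 1 × 0 = 0 ≡ 0 (mod 13)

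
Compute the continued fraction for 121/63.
[1; 1, 11, 1, 1, 2]

Euclidean algorithm steps:
121 = 1 × 63 + 58
63 = 1 × 58 + 5
58 = 11 × 5 + 3
5 = 1 × 3 + 2
3 = 1 × 2 + 1
2 = 2 × 1 + 0
Continued fraction: [1; 1, 11, 1, 1, 2]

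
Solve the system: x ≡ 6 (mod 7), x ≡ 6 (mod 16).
6

Using Chinese Remainder Theorem:
M = 7 × 16 = 112
M1 = 16, M2 = 7
y1 = 16^(-1) mod 7 = 4
y2 = 7^(-1) mod 16 = 7
x = (6×16×4 + 6×7×7) mod 112 = 6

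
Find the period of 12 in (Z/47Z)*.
23

47 is prime, so ord(12) divides φ(47) = 46.
Divisors of 46: 1, 2, 23, 46.
Repeated squaring: 12^1 ≡ 12, 12^2 ≡ 3, 12^4 ≡ 9, 12^8 ≡ 34, 12^16 ≡ 28, 12^32 ≡ 32 (mod 47).
Test 12^d mod 47 for each divisor d in increasing order:
12^1 ≡ 12
12^2 ≡ 3
12^23 = 12^16·12^4·12^2·12^1 ≡ 1  ← first divisor giving 1
The order is 23.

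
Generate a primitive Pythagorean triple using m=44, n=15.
(1711, 1320, 2161)

Euclid's formula: a = m² - n², b = 2mn, c = m² + n²
m = 44, n = 15
a = 44² - 15² = 1936 - 225 = 1711
b = 2 × 44 × 15 = 1320
c = 44² + 15² = 1936 + 225 = 2161
Verification: 1711² + 1320² = 2927521 + 1742400 = 4669921 = 2161² ✓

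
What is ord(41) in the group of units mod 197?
98

197 is prime, so ord(41) divides φ(197) = 196.
Divisors of 196: 1, 2, 4, 7, 14, 28, 49, 98, 196.
Repeated squaring: 41^1 ≡ 41, 41^2 ≡ 105, 41^4 ≡ 190, 41^8 ≡ 49, 41^16 ≡ 37, 41^32 ≡ 187, 41^64 ≡ 100, 41^128 ≡ 150 (mod 197).
Test 41^d mod 197 for each divisor d in increasing order:
41^1 ≡ 41
41^2 ≡ 105
41^4 ≡ 190
41^7 = 41^4·41^2·41^1 ≡ 6
41^14 = 41^8·41^4·41^2 ≡ 36
41^28 = 41^16·41^8·41^4 ≡ 114
41^49 = 41^32·41^16·41^1 ≡ 196
41^98 = 41^64·41^32·41^2 ≡ 1  ← first divisor giving 1
The order is 98.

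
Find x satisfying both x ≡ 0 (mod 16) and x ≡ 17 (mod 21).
80

Using Chinese Remainder Theorem:
M = 16 × 21 = 336
M1 = 21, M2 = 16
y1 = 21^(-1) mod 16 = 13
y2 = 16^(-1) mod 21 = 4
x = (0×21×13 + 17×16×4) mod 336 = 80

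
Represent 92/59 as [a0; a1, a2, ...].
[1; 1, 1, 3, 1, 2, 2]

Euclidean algorithm steps:
92 = 1 × 59 + 33
59 = 1 × 33 + 26
33 = 1 × 26 + 7
26 = 3 × 7 + 5
7 = 1 × 5 + 2
5 = 2 × 2 + 1
2 = 2 × 1 + 0
Continued fraction: [1; 1, 1, 3, 1, 2, 2]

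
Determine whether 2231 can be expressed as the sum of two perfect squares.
Not possible

Factorization: 2231 = 23 × 97
By Fermat: n is sum of two squares iff every prime p ≡ 3 (mod 4) appears to even power.
Prime(s) ≡ 3 (mod 4) with odd exponent: [(23, 1)]
Therefore 2231 cannot be expressed as a² + b².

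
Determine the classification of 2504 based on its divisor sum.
deficient

Proper divisors of 2504: sum = 1 + 2 + 4 + 8 + 313 + 626 + 1252 = 2206
Since 2206 < 2504, 2504 is deficient.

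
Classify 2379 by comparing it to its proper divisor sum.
deficient

Proper divisors of 2379: sum = 1 + 3 + 13 + 39 + 61 + 183 + 793 = 1093
Since 1093 < 2379, 2379 is deficient.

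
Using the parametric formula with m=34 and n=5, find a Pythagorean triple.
(1131, 340, 1181)

Euclid's formula: a = m² - n², b = 2mn, c = m² + n²
m = 34, n = 5
a = 34² - 5² = 1156 - 25 = 1131
b = 2 × 34 × 5 = 340
c = 34² + 5² = 1156 + 25 = 1181
Verification: 1131² + 340² = 1279161 + 115600 = 1394761 = 1181² ✓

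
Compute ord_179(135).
89

179 is prime, so ord(135) divides φ(179) = 178.
Divisors of 178: 1, 2, 89, 178.
Repeated squaring: 135^1 ≡ 135, 135^2 ≡ 146, 135^4 ≡ 15, 135^8 ≡ 46, 135^16 ≡ 147, 135^32 ≡ 129, 135^64 ≡ 173, 135^128 ≡ 36 (mod 179).
Test 135^d mod 179 for each divisor d in increasing order:
135^1 ≡ 135
135^2 ≡ 146
135^89 = 135^64·135^16·135^8·135^1 ≡ 1  ← first divisor giving 1
The order is 89.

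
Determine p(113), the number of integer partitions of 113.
851376628

p(n) counts ways to write n as a sum of positive integers (order ignored).
Euler's pentagonal recurrence: p(k) = p(k-1) + p(k-2) - p(k-5) - p(k-7) + p(k-12) + p(k-15) - ... (offsets j(3j∓1)/2, signs ++--, p(0)=1, p(<0)=0).
DP table for k = 0..112: p(0)=1, p(1)=1, p(2)=2, p(3)=3, p(4)=5, p(5)=7, p(6)=11, p(7)=15, p(8)=22, p(9)=30, p(10)=42, p(11)=56, p(12)=77, p(13)=101, p(14)=135, p(15)=176, p(16)=231, p(17)=297, p(18)=385, p(19)=490, p(20)=627, p(21)=792, p(22)=1002, p(23)=1255, p(24)=1575, p(25)=1958, p(26)=2436, p(27)=3010, p(28)=3718, p(29)=4565, p(30)=5604, p(31)=6842, p(32)=8349, p(33)=10143, p(34)=12310, p(35)=14883, p(36)=17977, p(37)=21637, p(38)=26015, p(39)=31185, p(40)=37338, p(41)=44583, p(42)=53174, p(43)=63261, p(44)=75175, p(45)=89134, p(46)=105558, p(47)=124754, p(48)=147273, p(49)=173525, p(50)=204226, p(51)=239943, p(52)=281589, p(53)=329931, p(54)=386155, p(55)=451276, p(56)=526823, p(57)=614154, p(58)=715220, p(59)=831820, p(60)=966467, p(61)=1121505, p(62)=1300156, p(63)=1505499, p(64)=1741630, p(65)=2012558, p(66)=2323520, p(67)=2679689, p(68)=3087735, p(69)=3554345, p(70)=4087968, p(71)=4697205, p(72)=5392783, p(73)=6185689, p(74)=7089500, p(75)=8118264, p(76)=9289091, p(77)=10619863, p(78)=12132164, p(79)=13848650, p(80)=15796476, p(81)=18004327, p(82)=20506255, p(83)=23338469, p(84)=26543660, p(85)=30167357, p(86)=34262962, p(87)=38887673, p(88)=44108109, p(89)=49995925, p(90)=56634173, p(91)=64112359, p(92)=72533807, p(93)=82010177, p(94)=92669720, p(95)=104651419, p(96)=118114304, p(97)=133230930, p(98)=150198136, p(99)=169229875, p(100)=190569292, p(101)=214481126, p(102)=241265379, p(103)=271248950, p(104)=304801365, p(105)=342325709, p(106)=384276336, p(107)=431149389, p(108)=483502844, p(109)=541946240, p(110)=607163746, p(111)=679903203, p(112)=761002156.
Final step: p(113) = p(112) + p(111) - p(108) - p(106) + p(101) + p(98) - p(91) - p(87) + p(78) + p(73) - p(62) - p(56) + p(43) + p(36) - p(21) - p(13)
= 761002156 + 679903203 - 483502844 - 384276336 + 214481126 + 150198136 - 64112359 - 38887673 + 12132164 + 6185689 - 1300156 - 526823 + 63261 + 17977 - 792 - 101
= 851376628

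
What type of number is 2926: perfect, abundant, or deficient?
deficient

Proper divisors of 2926: sum = 1 + 2 + 7 + 11 + 14 + 19 + 22 + 38 + 77 + 133 + 154 + 209 + 266 + 418 + 1463 = 2834
Since 2834 < 2926, 2926 is deficient.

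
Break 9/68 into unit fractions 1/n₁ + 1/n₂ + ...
1/8 + 1/136

Greedy algorithm:
9/68: ceiling(68/9) = 8, use 1/8
1/136: ceiling(136/1) = 136, use 1/136
Result: 9/68 = 1/8 + 1/136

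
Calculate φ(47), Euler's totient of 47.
46

47 = 47
φ(n) = n × ∏(1 - 1/p) for each prime p dividing n
φ(47) = 47 × (1 - 1/47) = 46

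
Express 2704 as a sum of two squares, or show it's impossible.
0² + 52² (a=0, b=52)

Factorization: 2704 = 2^4 × 13^2
By Fermat: n is sum of two squares iff every prime p ≡ 3 (mod 4) appears to even power.
All primes ≡ 3 (mod 4) appear to even power.
Search a = 0, 1, 2, … for 2704 - a² a perfect square: first hit at a = 0: 2704 - 0 = 2704 = 52².
2704 = 0² + 52² = 0 + 2704 ✓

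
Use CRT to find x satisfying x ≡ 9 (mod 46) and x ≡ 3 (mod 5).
193

Using Chinese Remainder Theorem:
M = 46 × 5 = 230
M1 = 5, M2 = 46
y1 = 5^(-1) mod 46 = 37
y2 = 46^(-1) mod 5 = 1
x = (9×5×37 + 3×46×1) mod 230 = 193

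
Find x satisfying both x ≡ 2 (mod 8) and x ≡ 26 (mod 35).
26

Using Chinese Remainder Theorem:
M = 8 × 35 = 280
M1 = 35, M2 = 8
y1 = 35^(-1) mod 8 = 3
y2 = 8^(-1) mod 35 = 22
x = (2×35×3 + 26×8×22) mod 280 = 26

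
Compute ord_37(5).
36

37 is prime, so ord(5) divides φ(37) = 36.
Divisors of 36: 1, 2, 3, 4, 6, 9, 12, 18, 36.
Repeated squaring: 5^1 ≡ 5, 5^2 ≡ 25, 5^4 ≡ 33, 5^8 ≡ 16, 5^16 ≡ 34, 5^32 ≡ 9 (mod 37).
Test 5^d mod 37 for each divisor d in increasing order:
5^1 ≡ 5
5^2 ≡ 25
5^3 = 5^2·5^1 ≡ 14
5^4 ≡ 33
5^6 = 5^4·5^2 ≡ 11
5^9 = 5^8·5^1 ≡ 6
5^12 = 5^8·5^4 ≡ 10
5^18 = 5^16·5^2 ≡ 36
5^36 = 5^32·5^4 ≡ 1  ← first divisor giving 1
The order is 36.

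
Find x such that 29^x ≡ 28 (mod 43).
37

Baby-step giant-step with step n = ⌈√43⌉ = 7.
Baby steps 29^j mod 43 (j:value) for j=0..6: 0:1, 1:29, 2:24, 3:8, 4:17, 5:20, 6:21.
Giant-step multiplier: 29^(-7) ≡ 29^(42-7) = 29^35 ≡ 37 (mod 43).
Giant steps γ_i = 28·37^i mod 43: γ_0=28, γ_1=4, γ_2=19, γ_3=15, γ_4=39, γ_5=24 (in table at j=2).
x = i·n + j = 5·7 + 2 = 37.
Check: 29^37 ≡ 28 (mod 43).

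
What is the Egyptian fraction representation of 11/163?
1/15 + 1/1223 + 1/2990235

Greedy algorithm:
11/163: ceiling(163/11) = 15, use 1/15
2/2445: ceiling(2445/2) = 1223, use 1/1223
1/2990235: ceiling(2990235/1) = 2990235, use 1/2990235
Result: 11/163 = 1/15 + 1/1223 + 1/2990235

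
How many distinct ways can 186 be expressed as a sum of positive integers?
1171432692373

p(n) counts ways to write n as a sum of positive integers (order ignored).
Euler's pentagonal recurrence: p(k) = p(k-1) + p(k-2) - p(k-5) - p(k-7) + p(k-12) + p(k-15) - ... (offsets j(3j∓1)/2, signs ++--, p(0)=1, p(<0)=0).
DP table for k = 0..185: p(0)=1, p(1)=1, p(2)=2, p(3)=3, p(4)=5, p(5)=7, p(6)=11, p(7)=15, p(8)=22, p(9)=30, p(10)=42, p(11)=56, p(12)=77, p(13)=101, p(14)=135, p(15)=176, p(16)=231, p(17)=297, p(18)=385, p(19)=490, p(20)=627, p(21)=792, p(22)=1002, p(23)=1255, p(24)=1575, p(25)=1958, p(26)=2436, p(27)=3010, p(28)=3718, p(29)=4565, p(30)=5604, p(31)=6842, p(32)=8349, p(33)=10143, p(34)=12310, p(35)=14883, p(36)=17977, p(37)=21637, p(38)=26015, p(39)=31185, p(40)=37338, p(41)=44583, p(42)=53174, p(43)=63261, p(44)=75175, p(45)=89134, p(46)=105558, p(47)=124754, p(48)=147273, p(49)=173525, p(50)=204226, p(51)=239943, p(52)=281589, p(53)=329931, p(54)=386155, p(55)=451276, p(56)=526823, p(57)=614154, p(58)=715220, p(59)=831820, p(60)=966467, p(61)=1121505, p(62)=1300156, p(63)=1505499, p(64)=1741630, p(65)=2012558, p(66)=2323520, p(67)=2679689, p(68)=3087735, p(69)=3554345, p(70)=4087968, p(71)=4697205, p(72)=5392783, p(73)=6185689, p(74)=7089500, p(75)=8118264, p(76)=9289091, p(77)=10619863, p(78)=12132164, p(79)=13848650, p(80)=15796476, p(81)=18004327, p(82)=20506255, p(83)=23338469, p(84)=26543660, p(85)=30167357, p(86)=34262962, p(87)=38887673, p(88)=44108109, p(89)=49995925, p(90)=56634173, p(91)=64112359, p(92)=72533807, p(93)=82010177, p(94)=92669720, p(95)=104651419, p(96)=118114304, p(97)=133230930, p(98)=150198136, p(99)=169229875, p(100)=190569292, p(101)=214481126, p(102)=241265379, p(103)=271248950, p(104)=304801365, p(105)=342325709, p(106)=384276336, p(107)=431149389, p(108)=483502844, p(109)=541946240, p(110)=607163746, p(111)=679903203, p(112)=761002156, p(113)=851376628, p(114)=952050665, p(115)=1064144451, p(116)=1188908248, p(117)=1327710076, p(118)=1482074143, p(119)=1653668665, p(120)=1844349560, p(121)=2056148051, p(122)=2291320912, p(123)=2552338241, p(124)=2841940500, p(125)=3163127352, p(126)=3519222692, p(127)=3913864295, p(128)=4351078600, p(129)=4835271870, p(130)=5371315400, p(131)=5964539504, p(132)=6620830889, p(133)=7346629512, p(134)=8149040695, p(135)=9035836076, p(136)=10015581680, p(137)=11097645016, p(138)=12292341831, p(139)=13610949895, p(140)=15065878135, p(141)=16670689208, p(142)=18440293320, p(143)=20390982757, p(144)=22540654445, p(145)=24908858009, p(146)=27517052599, p(147)=30388671978, p(148)=33549419497, p(149)=37027355200, p(150)=40853235313, p(151)=45060624582, p(152)=49686288421, p(153)=54770336324, p(154)=60356673280, p(155)=66493182097, p(156)=73232243759, p(157)=80630964769, p(158)=88751778802, p(159)=97662728555, p(160)=107438159466, p(161)=118159068427, p(162)=129913904637, p(163)=142798995930, p(164)=156919475295, p(165)=172389800255, p(166)=189334822579, p(167)=207890420102, p(168)=228204732751, p(169)=250438925115, p(170)=274768617130, p(171)=301384802048, p(172)=330495499613, p(173)=362326859895, p(174)=397125074750, p(175)=435157697830, p(176)=476715857290, p(177)=522115831195, p(178)=571701605655, p(179)=625846753120, p(180)=684957390936, p(181)=749474411781, p(182)=819876908323, p(183)=896684817527, p(184)=980462880430, p(185)=1071823774337.
Final step: p(186) = p(185) + p(184) - p(181) - p(179) + p(174) + p(171) - p(164) - p(160) + p(151) + p(146) - p(135) - p(129) + p(116) + p(109) - p(94) - p(86) + p(69) + p(60) - p(41) - p(31) + p(10)
= 1071823774337 + 980462880430 - 749474411781 - 625846753120 + 397125074750 + 301384802048 - 156919475295 - 107438159466 + 45060624582 + 27517052599 - 9035836076 - 4835271870 + 1188908248 + 541946240 - 92669720 - 34262962 + 3554345 + 966467 - 44583 - 6842 + 42
= 1171432692373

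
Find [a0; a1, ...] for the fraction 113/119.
[0; 1, 18, 1, 5]

Euclidean algorithm steps:
113 = 0 × 119 + 113
119 = 1 × 113 + 6
113 = 18 × 6 + 5
6 = 1 × 5 + 1
5 = 5 × 1 + 0
Continued fraction: [0; 1, 18, 1, 5]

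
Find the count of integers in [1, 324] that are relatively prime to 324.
108

324 = 2^2 × 3^4
φ(n) = n × ∏(1 - 1/p) for each prime p dividing n
φ(324) = 324 × (1 - 1/2) × (1 - 1/3) = 108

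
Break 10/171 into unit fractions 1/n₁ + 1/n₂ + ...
1/18 + 1/342

Greedy algorithm:
10/171: ceiling(171/10) = 18, use 1/18
1/342: ceiling(342/1) = 342, use 1/342
Result: 10/171 = 1/18 + 1/342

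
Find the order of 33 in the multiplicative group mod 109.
4

109 is prime, so ord(33) divides φ(109) = 108.
Divisors of 108: 1, 2, 3, 4, 6, 9, 12, 18, 27, 36, 54, 108.
Repeated squaring: 33^1 ≡ 33, 33^2 ≡ 108, 33^4 ≡ 1, 33^8 ≡ 1, 33^16 ≡ 1, 33^32 ≡ 1, 33^64 ≡ 1 (mod 109).
Test 33^d mod 109 for each divisor d in increasing order:
33^1 ≡ 33
33^2 ≡ 108
33^3 = 33^2·33^1 ≡ 76
33^4 ≡ 1  ← first divisor giving 1
The order is 4.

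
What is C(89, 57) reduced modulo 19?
4

Using Lucas' theorem:
Write n=89 and k=57 in base 19:
n in base 19: [4, 13]
k in base 19: [3, 0]
C(89,57) mod 19 = ∏ C(n_i, k_i) mod 19
Digit binomials (mod 19): C(4,3) = 4; C(13,0) = 1
Product: 4 × 1 = 4 ≡ 4 (mod 19)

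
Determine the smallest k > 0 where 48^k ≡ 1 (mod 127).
126

127 is prime, so ord(48) divides φ(127) = 126.
Divisors of 126: 1, 2, 3, 6, 7, 9, 14, 18, 21, 42, 63, 126.
Repeated squaring: 48^1 ≡ 48, 48^2 ≡ 18, 48^4 ≡ 70, 48^8 ≡ 74, 48^16 ≡ 15, 48^32 ≡ 98, 48^64 ≡ 79 (mod 127).
Test 48^d mod 127 for each divisor d in increasing order:
48^1 ≡ 48
48^2 ≡ 18
48^3 = 48^2·48^1 ≡ 102
48^6 = 48^4·48^2 ≡ 117
48^7 = 48^4·48^2·48^1 ≡ 28
48^9 = 48^8·48^1 ≡ 123
48^14 = 48^8·48^4·48^2 ≡ 22
48^18 = 48^16·48^2 ≡ 16
48^21 = 48^16·48^4·48^1 ≡ 108
48^42 = 48^32·48^8·48^2 ≡ 107
48^63 = 48^32·48^16·48^8·48^4·48^2·48^1 ≡ 126
48^126 = 48^64·48^32·48^16·48^8·48^4·48^2 ≡ 1  ← first divisor giving 1
The order is 126.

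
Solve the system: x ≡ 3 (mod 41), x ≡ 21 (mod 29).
659

Using Chinese Remainder Theorem:
M = 41 × 29 = 1189
M1 = 29, M2 = 41
y1 = 29^(-1) mod 41 = 17
y2 = 41^(-1) mod 29 = 17
x = (3×29×17 + 21×41×17) mod 1189 = 659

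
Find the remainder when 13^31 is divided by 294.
139

Repeated squaring. Binary of 31 = 11111.
13^1 ≡ 13 (mod 294); 13^2 ≡ 169 (mod 294); 13^4 ≡ 43 (mod 294); 13^8 ≡ 85 (mod 294); 13^16 ≡ 169 (mod 294)
13^31 = 13^1 × 13^2 × 13^4 × 13^8 × 13^16 ≡ 139 (mod 294)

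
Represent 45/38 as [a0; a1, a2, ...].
[1; 5, 2, 3]

Euclidean algorithm steps:
45 = 1 × 38 + 7
38 = 5 × 7 + 3
7 = 2 × 3 + 1
3 = 3 × 1 + 0
Continued fraction: [1; 5, 2, 3]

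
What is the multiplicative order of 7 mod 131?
65

131 is prime, so ord(7) divides φ(131) = 130.
Divisors of 130: 1, 2, 5, 10, 13, 26, 65, 130.
Repeated squaring: 7^1 ≡ 7, 7^2 ≡ 49, 7^4 ≡ 43, 7^8 ≡ 15, 7^16 ≡ 94, 7^32 ≡ 59, 7^64 ≡ 75, 7^128 ≡ 123 (mod 131).
Test 7^d mod 131 for each divisor d in increasing order:
7^1 ≡ 7
7^2 ≡ 49
7^5 = 7^4·7^1 ≡ 39
7^10 = 7^8·7^2 ≡ 80
7^13 = 7^8·7^4·7^1 ≡ 61
7^26 = 7^16·7^8·7^2 ≡ 53
7^65 = 7^64·7^1 ≡ 1  ← first divisor giving 1
The order is 65.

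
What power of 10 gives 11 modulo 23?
3

Baby-step giant-step with step n = ⌈√23⌉ = 5.
Baby steps 10^j mod 23 (j:value) for j=0..4: 0:1, 1:10, 2:8, 3:11, 4:18.
h = 11 is already in the table at j=3, so x = 3.
Check: 10^3 ≡ 11 (mod 23).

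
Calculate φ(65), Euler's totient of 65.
48

65 = 5 × 13
φ(n) = n × ∏(1 - 1/p) for each prime p dividing n
φ(65) = 65 × (1 - 1/5) × (1 - 1/13) = 48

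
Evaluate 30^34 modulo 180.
0

Repeated squaring. Binary of 34 = 100010.
30^1 ≡ 30 (mod 180); 30^2 ≡ 0 (mod 180); 30^4 ≡ 0 (mod 180); 30^8 ≡ 0 (mod 180); 30^16 ≡ 0 (mod 180); 30^32 ≡ 0 (mod 180)
30^34 = 30^2 × 30^32 ≡ 0 (mod 180)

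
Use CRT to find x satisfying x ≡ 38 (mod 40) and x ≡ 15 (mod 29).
798

Using Chinese Remainder Theorem:
M = 40 × 29 = 1160
M1 = 29, M2 = 40
y1 = 29^(-1) mod 40 = 29
y2 = 40^(-1) mod 29 = 8
x = (38×29×29 + 15×40×8) mod 1160 = 798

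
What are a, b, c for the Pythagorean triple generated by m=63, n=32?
(2945, 4032, 4993)

Euclid's formula: a = m² - n², b = 2mn, c = m² + n²
m = 63, n = 32
a = 63² - 32² = 3969 - 1024 = 2945
b = 2 × 63 × 32 = 4032
c = 63² + 32² = 3969 + 1024 = 4993
Verification: 2945² + 4032² = 8673025 + 16257024 = 24930049 = 4993² ✓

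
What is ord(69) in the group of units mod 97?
32

97 is prime, so ord(69) divides φ(97) = 96.
Divisors of 96: 1, 2, 3, 4, 6, 8, 12, 16, 24, 32, 48, 96.
Repeated squaring: 69^1 ≡ 69, 69^2 ≡ 8, 69^4 ≡ 64, 69^8 ≡ 22, 69^16 ≡ 96, 69^32 ≡ 1, 69^64 ≡ 1 (mod 97).
Test 69^d mod 97 for each divisor d in increasing order:
69^1 ≡ 69
69^2 ≡ 8
69^3 = 69^2·69^1 ≡ 67
69^4 ≡ 64
69^6 = 69^4·69^2 ≡ 27
69^8 ≡ 22
69^12 = 69^8·69^4 ≡ 50
69^16 ≡ 96
69^24 = 69^16·69^8 ≡ 75
69^32 ≡ 1  ← first divisor giving 1
The order is 32.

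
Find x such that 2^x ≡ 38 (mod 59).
39

Baby-step giant-step with step n = ⌈√59⌉ = 8.
Baby steps 2^j mod 59 (j:value) for j=0..7: 0:1, 1:2, 2:4, 3:8, 4:16, 5:32, 6:5, 7:10.
Giant-step multiplier: 2^(-8) ≡ 2^(58-8) = 2^50 ≡ 3 (mod 59).
Giant steps γ_i = 38·3^i mod 59: γ_0=38, γ_1=55, γ_2=47, γ_3=23, γ_4=10 (in table at j=7).
x = i·n + j = 4·8 + 7 = 39.
Check: 2^39 ≡ 38 (mod 59).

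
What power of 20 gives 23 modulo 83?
36

Baby-step giant-step with step n = ⌈√83⌉ = 10.
Baby steps 20^j mod 83 (j:value) for j=0..9: 0:1, 1:20, 2:68, 3:32, 4:59, 5:18, 6:28, 7:62, 8:78, 9:66.
Giant-step multiplier: 20^(-10) ≡ 20^(82-10) = 20^72 ≡ 31 (mod 83).
Giant steps γ_i = 23·31^i mod 83: γ_0=23, γ_1=49, γ_2=25, γ_3=28 (in table at j=6).
x = i·n + j = 3·10 + 6 = 36.
Check: 20^36 ≡ 23 (mod 83).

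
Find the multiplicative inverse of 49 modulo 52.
17

gcd(49, 52) = 1, so the inverse exists.
Extended Euclidean algorithm on (52, 49):
52 = 1 × 49 + 3  ⟹  3 = (1)·52 + (-1)·49
49 = 16 × 3 + 1  ⟹  1 = (-16)·52 + (17)·49
So (17)·49 ≡ 1 (mod 52), i.e. 49^(-1) ≡ 17 (mod 52).
Check: 49 × 17 = 833 ≡ 1 (mod 52)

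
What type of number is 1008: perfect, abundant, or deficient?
abundant

Proper divisors of 1008: sum = 1 + 2 + 3 + 4 + 6 + 7 + 8 + 9 + ... + 168 + 252 + 336 + 504 (29 divisors) = 2216
Since 2216 > 1008, 1008 is abundant.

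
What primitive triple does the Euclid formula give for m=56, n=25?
(2511, 2800, 3761)

Euclid's formula: a = m² - n², b = 2mn, c = m² + n²
m = 56, n = 25
a = 56² - 25² = 3136 - 625 = 2511
b = 2 × 56 × 25 = 2800
c = 56² + 25² = 3136 + 625 = 3761
Verification: 2511² + 2800² = 6305121 + 7840000 = 14145121 = 3761² ✓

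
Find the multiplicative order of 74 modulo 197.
196

197 is prime, so ord(74) divides φ(197) = 196.
Divisors of 196: 1, 2, 4, 7, 14, 28, 49, 98, 196.
Repeated squaring: 74^1 ≡ 74, 74^2 ≡ 157, 74^4 ≡ 24, 74^8 ≡ 182, 74^16 ≡ 28, 74^32 ≡ 193, 74^64 ≡ 16, 74^128 ≡ 59 (mod 197).
Test 74^d mod 197 for each divisor d in increasing order:
74^1 ≡ 74
74^2 ≡ 157
74^4 ≡ 24
74^7 = 74^4·74^2·74^1 ≡ 77
74^14 = 74^8·74^4·74^2 ≡ 19
74^28 = 74^16·74^8·74^4 ≡ 164
74^49 = 74^32·74^16·74^1 ≡ 183
74^98 = 74^64·74^32·74^2 ≡ 196
74^196 = 74^128·74^64·74^4 ≡ 1  ← first divisor giving 1
The order is 196.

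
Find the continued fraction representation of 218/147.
[1; 2, 14, 5]

Euclidean algorithm steps:
218 = 1 × 147 + 71
147 = 2 × 71 + 5
71 = 14 × 5 + 1
5 = 5 × 1 + 0
Continued fraction: [1; 2, 14, 5]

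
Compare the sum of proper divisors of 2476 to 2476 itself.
deficient

Proper divisors of 2476: sum = 1 + 2 + 4 + 619 + 1238 = 1864
Since 1864 < 2476, 2476 is deficient.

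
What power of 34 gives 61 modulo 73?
2

Baby-step giant-step with step n = ⌈√73⌉ = 9.
Baby steps 34^j mod 73 (j:value) for j=0..8: 0:1, 1:34, 2:61, 3:30, 4:71, 5:5, 6:24, 7:13, 8:4.
h = 61 is already in the table at j=2, so x = 2.
Check: 34^2 ≡ 61 (mod 73).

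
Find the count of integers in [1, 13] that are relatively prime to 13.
12

13 = 13
φ(n) = n × ∏(1 - 1/p) for each prime p dividing n
φ(13) = 13 × (1 - 1/13) = 12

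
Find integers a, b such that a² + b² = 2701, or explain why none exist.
10² + 51² (a=10, b=51)

Factorization: 2701 = 37 × 73
By Fermat: n is sum of two squares iff every prime p ≡ 3 (mod 4) appears to even power.
All primes ≡ 3 (mod 4) appear to even power.
Search a = 0, 1, 2, … for 2701 - a² a perfect square: first hit at a = 10: 2701 - 100 = 2601 = 51².
2701 = 10² + 51² = 100 + 2601 ✓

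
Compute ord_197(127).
98

197 is prime, so ord(127) divides φ(197) = 196.
Divisors of 196: 1, 2, 4, 7, 14, 28, 49, 98, 196.
Repeated squaring: 127^1 ≡ 127, 127^2 ≡ 172, 127^4 ≡ 34, 127^8 ≡ 171, 127^16 ≡ 85, 127^32 ≡ 133, 127^64 ≡ 156, 127^128 ≡ 105 (mod 197).
Test 127^d mod 197 for each divisor d in increasing order:
127^1 ≡ 127
127^2 ≡ 172
127^4 ≡ 34
127^7 = 127^4·127^2·127^1 ≡ 6
127^14 = 127^8·127^4·127^2 ≡ 36
127^28 = 127^16·127^8·127^4 ≡ 114
127^49 = 127^32·127^16·127^1 ≡ 196
127^98 = 127^64·127^32·127^2 ≡ 1  ← first divisor giving 1
The order is 98.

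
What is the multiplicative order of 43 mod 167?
166

167 is prime, so ord(43) divides φ(167) = 166.
Divisors of 166: 1, 2, 83, 166.
Repeated squaring: 43^1 ≡ 43, 43^2 ≡ 12, 43^4 ≡ 144, 43^8 ≡ 28, 43^16 ≡ 116, 43^32 ≡ 96, 43^64 ≡ 31, 43^128 ≡ 126 (mod 167).
Test 43^d mod 167 for each divisor d in increasing order:
43^1 ≡ 43
43^2 ≡ 12
43^83 = 43^64·43^16·43^2·43^1 ≡ 166
43^166 = 43^128·43^32·43^4·43^2 ≡ 1  ← first divisor giving 1
The order is 166.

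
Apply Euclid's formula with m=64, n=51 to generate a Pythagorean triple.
(1495, 6528, 6697)

Euclid's formula: a = m² - n², b = 2mn, c = m² + n²
m = 64, n = 51
a = 64² - 51² = 4096 - 2601 = 1495
b = 2 × 64 × 51 = 6528
c = 64² + 51² = 4096 + 2601 = 6697
Verification: 1495² + 6528² = 2235025 + 42614784 = 44849809 = 6697² ✓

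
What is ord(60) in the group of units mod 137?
17

137 is prime, so ord(60) divides φ(137) = 136.
Divisors of 136: 1, 2, 4, 8, 17, 34, 68, 136.
Repeated squaring: 60^1 ≡ 60, 60^2 ≡ 38, 60^4 ≡ 74, 60^8 ≡ 133, 60^16 ≡ 16, 60^32 ≡ 119, 60^64 ≡ 50, 60^128 ≡ 34 (mod 137).
Test 60^d mod 137 for each divisor d in increasing order:
60^1 ≡ 60
60^2 ≡ 38
60^4 ≡ 74
60^8 ≡ 133
60^17 = 60^16·60^1 ≡ 1  ← first divisor giving 1
The order is 17.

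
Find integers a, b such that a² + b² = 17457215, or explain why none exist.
Not possible

Factorization: 17457215 = 5 × 17 × 59^3
By Fermat: n is sum of two squares iff every prime p ≡ 3 (mod 4) appears to even power.
Prime(s) ≡ 3 (mod 4) with odd exponent: [(59, 3)]
Therefore 17457215 cannot be expressed as a² + b².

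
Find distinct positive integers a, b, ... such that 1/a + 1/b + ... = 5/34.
1/7 + 1/238

Greedy algorithm:
5/34: ceiling(34/5) = 7, use 1/7
1/238: ceiling(238/1) = 238, use 1/238
Result: 5/34 = 1/7 + 1/238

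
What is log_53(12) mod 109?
10

Baby-step giant-step with step n = ⌈√109⌉ = 11.
Baby steps 53^j mod 109 (j:value) for j=0..10: 0:1, 1:53, 2:84, 3:92, 4:80, 5:98, 6:71, 7:57, 8:78, 9:101, 10:12.
h = 12 is already in the table at j=10, so x = 10.
Check: 53^10 ≡ 12 (mod 109).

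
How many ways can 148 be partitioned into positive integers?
33549419497

p(n) counts ways to write n as a sum of positive integers (order ignored).
Euler's pentagonal recurrence: p(k) = p(k-1) + p(k-2) - p(k-5) - p(k-7) + p(k-12) + p(k-15) - ... (offsets j(3j∓1)/2, signs ++--, p(0)=1, p(<0)=0).
DP table for k = 0..147: p(0)=1, p(1)=1, p(2)=2, p(3)=3, p(4)=5, p(5)=7, p(6)=11, p(7)=15, p(8)=22, p(9)=30, p(10)=42, p(11)=56, p(12)=77, p(13)=101, p(14)=135, p(15)=176, p(16)=231, p(17)=297, p(18)=385, p(19)=490, p(20)=627, p(21)=792, p(22)=1002, p(23)=1255, p(24)=1575, p(25)=1958, p(26)=2436, p(27)=3010, p(28)=3718, p(29)=4565, p(30)=5604, p(31)=6842, p(32)=8349, p(33)=10143, p(34)=12310, p(35)=14883, p(36)=17977, p(37)=21637, p(38)=26015, p(39)=31185, p(40)=37338, p(41)=44583, p(42)=53174, p(43)=63261, p(44)=75175, p(45)=89134, p(46)=105558, p(47)=124754, p(48)=147273, p(49)=173525, p(50)=204226, p(51)=239943, p(52)=281589, p(53)=329931, p(54)=386155, p(55)=451276, p(56)=526823, p(57)=614154, p(58)=715220, p(59)=831820, p(60)=966467, p(61)=1121505, p(62)=1300156, p(63)=1505499, p(64)=1741630, p(65)=2012558, p(66)=2323520, p(67)=2679689, p(68)=3087735, p(69)=3554345, p(70)=4087968, p(71)=4697205, p(72)=5392783, p(73)=6185689, p(74)=7089500, p(75)=8118264, p(76)=9289091, p(77)=10619863, p(78)=12132164, p(79)=13848650, p(80)=15796476, p(81)=18004327, p(82)=20506255, p(83)=23338469, p(84)=26543660, p(85)=30167357, p(86)=34262962, p(87)=38887673, p(88)=44108109, p(89)=49995925, p(90)=56634173, p(91)=64112359, p(92)=72533807, p(93)=82010177, p(94)=92669720, p(95)=104651419, p(96)=118114304, p(97)=133230930, p(98)=150198136, p(99)=169229875, p(100)=190569292, p(101)=214481126, p(102)=241265379, p(103)=271248950, p(104)=304801365, p(105)=342325709, p(106)=384276336, p(107)=431149389, p(108)=483502844, p(109)=541946240, p(110)=607163746, p(111)=679903203, p(112)=761002156, p(113)=851376628, p(114)=952050665, p(115)=1064144451, p(116)=1188908248, p(117)=1327710076, p(118)=1482074143, p(119)=1653668665, p(120)=1844349560, p(121)=2056148051, p(122)=2291320912, p(123)=2552338241, p(124)=2841940500, p(125)=3163127352, p(126)=3519222692, p(127)=3913864295, p(128)=4351078600, p(129)=4835271870, p(130)=5371315400, p(131)=5964539504, p(132)=6620830889, p(133)=7346629512, p(134)=8149040695, p(135)=9035836076, p(136)=10015581680, p(137)=11097645016, p(138)=12292341831, p(139)=13610949895, p(140)=15065878135, p(141)=16670689208, p(142)=18440293320, p(143)=20390982757, p(144)=22540654445, p(145)=24908858009, p(146)=27517052599, p(147)=30388671978.
Final step: p(148) = p(147) + p(146) - p(143) - p(141) + p(136) + p(133) - p(126) - p(122) + p(113) + p(108) - p(97) - p(91) + p(78) + p(71) - p(56) - p(48) + p(31) + p(22) - p(3)
= 30388671978 + 27517052599 - 20390982757 - 16670689208 + 10015581680 + 7346629512 - 3519222692 - 2291320912 + 851376628 + 483502844 - 133230930 - 64112359 + 12132164 + 4697205 - 526823 - 147273 + 6842 + 1002 - 3
= 33549419497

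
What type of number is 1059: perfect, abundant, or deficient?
deficient

Proper divisors of 1059: sum = 1 + 3 + 353 = 357
Since 357 < 1059, 1059 is deficient.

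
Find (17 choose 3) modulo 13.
4

Using Lucas' theorem:
Write n=17 and k=3 in base 13:
n in base 13: [1, 4]
k in base 13: [0, 3]
C(17,3) mod 13 = ∏ C(n_i, k_i) mod 13
Digit binomials (mod 13): C(1,0) = 1; C(4,3) = 4
Product: 1 × 4 = 4 ≡ 4 (mod 13)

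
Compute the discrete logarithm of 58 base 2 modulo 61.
36

Baby-step giant-step with step n = ⌈√61⌉ = 8.
Baby steps 2^j mod 61 (j:value) for j=0..7: 0:1, 1:2, 2:4, 3:8, 4:16, 5:32, 6:3, 7:6.
Giant-step multiplier: 2^(-8) ≡ 2^(60-8) = 2^52 ≡ 56 (mod 61).
Giant steps γ_i = 58·56^i mod 61: γ_0=58, γ_1=15, γ_2=47, γ_3=9, γ_4=16 (in table at j=4).
x = i·n + j = 4·8 + 4 = 36.
Check: 2^36 ≡ 58 (mod 61).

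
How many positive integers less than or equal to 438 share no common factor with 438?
144

438 = 2 × 3 × 73
φ(n) = n × ∏(1 - 1/p) for each prime p dividing n
φ(438) = 438 × (1 - 1/2) × (1 - 1/3) × (1 - 1/73) = 144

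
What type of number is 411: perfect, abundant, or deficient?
deficient

Proper divisors of 411: sum = 1 + 3 + 137 = 141
Since 141 < 411, 411 is deficient.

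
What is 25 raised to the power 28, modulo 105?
25

Repeated squaring. Binary of 28 = 11100.
25^1 ≡ 25 (mod 105); 25^2 ≡ 100 (mod 105); 25^4 ≡ 25 (mod 105); 25^8 ≡ 100 (mod 105); 25^16 ≡ 25 (mod 105)
25^28 = 25^4 × 25^8 × 25^16 ≡ 25 (mod 105)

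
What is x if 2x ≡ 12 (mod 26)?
x ≡ 6 (mod 13)

gcd(2, 26) = 2, which divides 12, so solutions exist.
Divide through by 2: x ≡ 6 (mod 13).
The coefficient of x is now 1, so x ≡ 6 (mod 13).
Check: 2 × 6 = 12 ≡ 12 (mod 26).
x ≡ 6 (mod 13), giving 2 solutions mod 26.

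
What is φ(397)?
396

397 = 397
φ(n) = n × ∏(1 - 1/p) for each prime p dividing n
φ(397) = 397 × (1 - 1/397) = 396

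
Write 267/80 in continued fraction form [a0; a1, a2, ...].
[3; 2, 1, 26]

Euclidean algorithm steps:
267 = 3 × 80 + 27
80 = 2 × 27 + 26
27 = 1 × 26 + 1
26 = 26 × 1 + 0
Continued fraction: [3; 2, 1, 26]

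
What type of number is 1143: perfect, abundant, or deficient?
deficient

Proper divisors of 1143: sum = 1 + 3 + 9 + 127 + 381 = 521
Since 521 < 1143, 1143 is deficient.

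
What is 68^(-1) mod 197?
113

gcd(68, 197) = 1, so the inverse exists.
Extended Euclidean algorithm on (197, 68):
197 = 2 × 68 + 61  ⟹  61 = (1)·197 + (-2)·68
68 = 1 × 61 + 7  ⟹  7 = (-1)·197 + (3)·68
61 = 8 × 7 + 5  ⟹  5 = (9)·197 + (-26)·68
7 = 1 × 5 + 2  ⟹  2 = (-10)·197 + (29)·68
5 = 2 × 2 + 1  ⟹  1 = (29)·197 + (-84)·68
So (-84)·68 ≡ 1 (mod 197), i.e. 68^(-1) ≡ -84 ≡ 113 (mod 197).
Check: 68 × 113 = 7684 ≡ 1 (mod 197)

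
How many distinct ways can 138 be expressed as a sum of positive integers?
12292341831

p(n) counts ways to write n as a sum of positive integers (order ignored).
Euler's pentagonal recurrence: p(k) = p(k-1) + p(k-2) - p(k-5) - p(k-7) + p(k-12) + p(k-15) - ... (offsets j(3j∓1)/2, signs ++--, p(0)=1, p(<0)=0).
DP table for k = 0..137: p(0)=1, p(1)=1, p(2)=2, p(3)=3, p(4)=5, p(5)=7, p(6)=11, p(7)=15, p(8)=22, p(9)=30, p(10)=42, p(11)=56, p(12)=77, p(13)=101, p(14)=135, p(15)=176, p(16)=231, p(17)=297, p(18)=385, p(19)=490, p(20)=627, p(21)=792, p(22)=1002, p(23)=1255, p(24)=1575, p(25)=1958, p(26)=2436, p(27)=3010, p(28)=3718, p(29)=4565, p(30)=5604, p(31)=6842, p(32)=8349, p(33)=10143, p(34)=12310, p(35)=14883, p(36)=17977, p(37)=21637, p(38)=26015, p(39)=31185, p(40)=37338, p(41)=44583, p(42)=53174, p(43)=63261, p(44)=75175, p(45)=89134, p(46)=105558, p(47)=124754, p(48)=147273, p(49)=173525, p(50)=204226, p(51)=239943, p(52)=281589, p(53)=329931, p(54)=386155, p(55)=451276, p(56)=526823, p(57)=614154, p(58)=715220, p(59)=831820, p(60)=966467, p(61)=1121505, p(62)=1300156, p(63)=1505499, p(64)=1741630, p(65)=2012558, p(66)=2323520, p(67)=2679689, p(68)=3087735, p(69)=3554345, p(70)=4087968, p(71)=4697205, p(72)=5392783, p(73)=6185689, p(74)=7089500, p(75)=8118264, p(76)=9289091, p(77)=10619863, p(78)=12132164, p(79)=13848650, p(80)=15796476, p(81)=18004327, p(82)=20506255, p(83)=23338469, p(84)=26543660, p(85)=30167357, p(86)=34262962, p(87)=38887673, p(88)=44108109, p(89)=49995925, p(90)=56634173, p(91)=64112359, p(92)=72533807, p(93)=82010177, p(94)=92669720, p(95)=104651419, p(96)=118114304, p(97)=133230930, p(98)=150198136, p(99)=169229875, p(100)=190569292, p(101)=214481126, p(102)=241265379, p(103)=271248950, p(104)=304801365, p(105)=342325709, p(106)=384276336, p(107)=431149389, p(108)=483502844, p(109)=541946240, p(110)=607163746, p(111)=679903203, p(112)=761002156, p(113)=851376628, p(114)=952050665, p(115)=1064144451, p(116)=1188908248, p(117)=1327710076, p(118)=1482074143, p(119)=1653668665, p(120)=1844349560, p(121)=2056148051, p(122)=2291320912, p(123)=2552338241, p(124)=2841940500, p(125)=3163127352, p(126)=3519222692, p(127)=3913864295, p(128)=4351078600, p(129)=4835271870, p(130)=5371315400, p(131)=5964539504, p(132)=6620830889, p(133)=7346629512, p(134)=8149040695, p(135)=9035836076, p(136)=10015581680, p(137)=11097645016.
Final step: p(138) = p(137) + p(136) - p(133) - p(131) + p(126) + p(123) - p(116) - p(112) + p(103) + p(98) - p(87) - p(81) + p(68) + p(61) - p(46) - p(38) + p(21) + p(12)
= 11097645016 + 10015581680 - 7346629512 - 5964539504 + 3519222692 + 2552338241 - 1188908248 - 761002156 + 271248950 + 150198136 - 38887673 - 18004327 + 3087735 + 1121505 - 105558 - 26015 + 792 + 77
= 12292341831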